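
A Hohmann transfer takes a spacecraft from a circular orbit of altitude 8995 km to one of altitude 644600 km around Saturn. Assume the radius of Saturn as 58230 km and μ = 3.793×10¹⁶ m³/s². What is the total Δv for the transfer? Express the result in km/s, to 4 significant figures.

Δv_total ≈ 12.62 km/s

r₁ = 58230 + 8995 = 67225 km = 6.7225×10⁷ m.
r₂ = 58230 + 644600 = 702830 km = 7.0283×10⁸ m.
Transfer ellipse a_t = (r₁ + r₂)/2 = 3.850×10⁸ m.
At r₁: circular v_c1 = √(μ/r₁) = 23750 m/s; transfer-perikrone v_p = √[μ(2/r₁ − 1/a_t)] = 32090 m/s.
Δv₁ = v_p − v_c1 = 8339 m/s.
At r₂: circular v_c2 = √(μ/r₂) = 7346 m/s; transfer-apokrone v_a = √[μ(2/r₂ − 1/a_t)] = 3070 m/s.
Δv₂ = v_c2 − v_a = 4277 m/s.
Total Δv = Δv₁ + Δv₂ = 12620 m/s = 12.62 km/s.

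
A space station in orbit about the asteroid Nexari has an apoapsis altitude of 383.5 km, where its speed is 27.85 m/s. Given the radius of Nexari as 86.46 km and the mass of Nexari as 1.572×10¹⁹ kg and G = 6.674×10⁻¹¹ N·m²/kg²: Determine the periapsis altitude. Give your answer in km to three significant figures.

μ = GM = 6.674×10⁻¹¹ × 1.572×10¹⁹ = 1.049×10⁹ m³/s².
r_a = 86.46 + 383.5 = 469.96 km = 4.700×10⁵ m.
Specific energy ε = v²/2 − μ/r = -1.845×10³ J/kg, so a = −μ/(2ε) = 2.844×10⁵ m.
The apsides satisfy r_p + r_a = 2a, so the periapsis radius is 2a − r_a = 9.880×10⁴ m = 98.804 km.
Periapsis altitude = 98.804 − 86.46 = 12.344 km.

periapsis altitude ≈ 12.3 km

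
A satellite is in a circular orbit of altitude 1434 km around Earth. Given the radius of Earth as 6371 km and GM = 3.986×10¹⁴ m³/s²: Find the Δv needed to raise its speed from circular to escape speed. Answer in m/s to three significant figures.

Δv ≈ 2960 m/s

r = 6371 + 1434 = 7805.0 km = 7.8050×10⁶ m.
Circular speed v_c = √(μ/r) = 7146 m/s.
Escape speed v_esc = √(2μ/r) = √2 × v_c = 10110 m/s.
Δv = v_esc − v_c = 2960 m/s.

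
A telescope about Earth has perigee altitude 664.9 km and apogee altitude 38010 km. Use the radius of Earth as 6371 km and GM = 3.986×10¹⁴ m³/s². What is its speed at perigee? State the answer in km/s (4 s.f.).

v ≈ 9.889 km/s

r_p = 6371 + 664.9 = 7035.9 km = 7.0359×10⁶ m.
r_a = 6371 + 38010 = 44381 km = 4.4381×10⁷ m.
Semi-major axis a = (r_p + r_a)/2 = 25708 km = 2.571×10⁷ m.
Vis-viva: v² = μ(2/r − 1/a) = 3.986×10¹⁴ × (2.843×10⁻⁷ − 3.890×10⁻⁸) = 9.780×10⁷ m²/s².
v = 9889 m/s = 9.889 km/s.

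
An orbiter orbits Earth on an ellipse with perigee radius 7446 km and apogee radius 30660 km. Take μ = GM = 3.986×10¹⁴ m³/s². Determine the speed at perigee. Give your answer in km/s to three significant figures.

v ≈ 9.28 km/s

Semi-major axis a = (r_p + r_a)/2 = 19053 km = 1.905×10⁷ m.
Vis-viva: v² = μ(2/r − 1/a) = 3.986×10¹⁴ × (2.686×10⁻⁷ − 5.249×10⁻⁸) = 8.614×10⁷ m²/s².
v = 9281 m/s = 9.281 km/s.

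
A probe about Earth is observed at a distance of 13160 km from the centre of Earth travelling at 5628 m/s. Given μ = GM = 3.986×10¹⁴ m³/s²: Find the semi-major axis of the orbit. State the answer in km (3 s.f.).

a ≈ 13800 km

r = 1.316×10⁷ m.
Vis-viva rearranged: 1/a = 2/r − v²/μ = 1.520×10⁻⁷ − 7.946×10⁻⁸ = 7.251×10⁻⁸ m⁻¹.
a = 1.379×10⁷ m = 13791 km.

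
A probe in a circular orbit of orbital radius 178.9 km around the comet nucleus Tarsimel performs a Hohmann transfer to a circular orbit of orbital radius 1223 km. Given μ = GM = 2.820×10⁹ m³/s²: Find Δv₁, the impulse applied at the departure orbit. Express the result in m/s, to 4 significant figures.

r₁ = 178.9 km = 1.789×10⁵ m.
r₂ = 1223 km = 1.223×10⁶ m.
Transfer ellipse a_t = (r₁ + r₂)/2 = 7.010×10⁵ m.
At r₁: circular v_c1 = √(μ/r₁) = 125.6 m/s; transfer-periapsis v_p = √[μ(2/r₁ − 1/a_t)] = 165.8 m/s.
Δv₁ = v_p − v_c1 = 40.29 m/s.

Δv ≈ 40.29 m/s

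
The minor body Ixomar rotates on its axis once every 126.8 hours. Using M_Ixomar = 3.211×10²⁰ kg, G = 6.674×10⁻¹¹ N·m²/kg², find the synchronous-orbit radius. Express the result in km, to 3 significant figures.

μ = GM = 6.674×10⁻¹¹ × 3.211×10²⁰ = 2.143×10¹⁰ m³/s².
T = 126.8 hours = 4.565×10⁵ s.
A synchronous orbit has period T, so by Kepler's third law a = (μT²/4π²)^(1/3).
μT²/4π² = 2.143×10¹⁰ × (4.565×10⁵)² / 39.48 = 1.131×10²⁰ m³.
a = 4.836×10⁶ m = 4836.2 km.

r_sync ≈ 4840 km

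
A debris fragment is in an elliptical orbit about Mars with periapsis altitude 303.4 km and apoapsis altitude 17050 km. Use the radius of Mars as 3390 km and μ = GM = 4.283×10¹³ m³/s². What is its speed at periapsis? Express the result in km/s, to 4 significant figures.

r_p = 3390 + 303.4 = 3693.4 km = 3.6934×10⁶ m.
r_a = 3390 + 17050 = 20440 km = 2.0440×10⁷ m.
Semi-major axis a = (r_p + r_a)/2 = 12067 km = 1.207×10⁷ m.
Vis-viva: v² = μ(2/r − 1/a) = 4.283×10¹³ × (5.415×10⁻⁷ − 8.287×10⁻⁸) = 1.964×10⁷ m²/s².
v = 4432 m/s = 4.432 km/s.

v ≈ 4.432 km/s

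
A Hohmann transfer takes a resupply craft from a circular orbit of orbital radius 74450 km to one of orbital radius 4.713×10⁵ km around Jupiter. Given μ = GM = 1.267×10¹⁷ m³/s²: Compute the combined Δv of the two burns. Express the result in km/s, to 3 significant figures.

Δv_total ≈ 20.8 km/s

r₁ = 74450 km = 7.445×10⁷ m.
r₂ = 4.713×10⁵ km = 4.713×10⁸ m.
Transfer ellipse a_t = (r₁ + r₂)/2 = 2.729×10⁸ m.
At r₁: circular v_c1 = √(μ/r₁) = 41250 m/s; transfer-perijove v_p = √[μ(2/r₁ − 1/a_t)] = 54220 m/s.
Δv₁ = v_p − v_c1 = 12960 m/s.
At r₂: circular v_c2 = √(μ/r₂) = 16400 m/s; transfer-apojove v_a = √[μ(2/r₂ − 1/a_t)] = 8564 m/s.
Δv₂ = v_c2 − v_a = 7832 m/s.
Total Δv = Δv₁ + Δv₂ = 20790 m/s = 20.79 km/s.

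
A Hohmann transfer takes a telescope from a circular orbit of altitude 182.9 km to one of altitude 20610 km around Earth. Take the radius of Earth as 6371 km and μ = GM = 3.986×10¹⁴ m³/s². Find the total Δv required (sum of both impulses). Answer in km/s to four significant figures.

Δv_total ≈ 3.535 km/s

r₁ = 6371 + 182.9 = 6553.9 km = 6.5539×10⁶ m.
r₂ = 6371 + 20610 = 26981 km = 2.6981×10⁷ m.
Transfer ellipse a_t = (r₁ + r₂)/2 = 1.677×10⁷ m.
At r₁: circular v_c1 = √(μ/r₁) = 7799 m/s; transfer-perigee v_p = √[μ(2/r₁ − 1/a_t)] = 9893 m/s.
Δv₁ = v_p − v_c1 = 2094 m/s.
At r₂: circular v_c2 = √(μ/r₂) = 3844 m/s; transfer-apogee v_a = √[μ(2/r₂ − 1/a_t)] = 2403 m/s.
Δv₂ = v_c2 − v_a = 1441 m/s.
Total Δv = Δv₁ + Δv₂ = 3535 m/s = 3.535 km/s.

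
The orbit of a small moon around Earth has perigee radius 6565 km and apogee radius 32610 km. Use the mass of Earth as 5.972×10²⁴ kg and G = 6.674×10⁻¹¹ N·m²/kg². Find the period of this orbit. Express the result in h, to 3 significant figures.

T ≈ 7.58 h

μ = GM = 6.674×10⁻¹¹ × 5.972×10²⁴ = 3.986×10¹⁴ m³/s².
Semi-major axis a = (r_p + r_a)/2 = (6565.0 + 32610)/2 = 19588 km = 1.959×10⁷ m.
By Kepler's third law T = 2π√(a³/μ) = 2π × 4.342×10³ = 2.728×10⁴ s.
= 7.579 h.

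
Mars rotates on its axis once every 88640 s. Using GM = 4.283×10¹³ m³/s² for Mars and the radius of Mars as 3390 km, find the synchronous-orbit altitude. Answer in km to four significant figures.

A synchronous orbit has period T, so by Kepler's third law a = (μT²/4π²)^(1/3).
μT²/4π² = 4.283×10¹³ × (8.864×10⁴)² / 39.48 = 8.524×10²¹ m³.
a = 2.043×10⁷ m = 20428 km.
Altitude h = a − R = 20428 − 3390 = 17038 km.

h_sync ≈ 17040 km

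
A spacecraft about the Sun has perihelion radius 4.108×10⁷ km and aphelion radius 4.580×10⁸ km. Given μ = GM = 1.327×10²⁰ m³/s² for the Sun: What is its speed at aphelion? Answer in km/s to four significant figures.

v ≈ 6.906 km/s

Semi-major axis a = (r_p + r_a)/2 = 2.4954×10⁸ km = 2.495×10¹¹ m.
Vis-viva: v² = μ(2/r − 1/a) = 1.327×10²⁰ × (4.367×10⁻¹² − 4.007×10⁻¹²) = 4.770×10⁷ m²/s².
v = 6906 m/s = 6.906 km/s.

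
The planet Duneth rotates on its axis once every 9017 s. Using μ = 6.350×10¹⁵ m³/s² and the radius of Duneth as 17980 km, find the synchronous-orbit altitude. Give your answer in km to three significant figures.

h_sync ≈ 5580 km

A synchronous orbit has period T, so by Kepler's third law a = (μT²/4π²)^(1/3).
μT²/4π² = 6.350×10¹⁵ × (9.017×10³)² / 39.48 = 1.308×10²² m³.
a = 2.356×10⁷ m = 23560 km.
Altitude h = a − R = 23560 − 17980 = 5580.2 km.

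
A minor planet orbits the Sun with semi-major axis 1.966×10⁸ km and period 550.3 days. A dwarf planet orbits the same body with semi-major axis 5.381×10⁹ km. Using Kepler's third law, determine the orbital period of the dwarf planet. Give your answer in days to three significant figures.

T₂ ≈ 78800 days

Kepler's third law: T² ∝ a³, so T₂ = T₁ (a₂/a₁)^(3/2).
a₂/a₁ = 27.37, (a₂/a₁)^(3/2) = 143.2.
T₂ = 550.3 × 143.2 = 78800 days.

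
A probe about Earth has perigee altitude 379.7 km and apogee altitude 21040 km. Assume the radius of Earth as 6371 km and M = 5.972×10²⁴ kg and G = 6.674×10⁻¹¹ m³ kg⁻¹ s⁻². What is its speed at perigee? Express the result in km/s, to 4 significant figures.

μ = GM = 6.674×10⁻¹¹ × 5.972×10²⁴ = 3.986×10¹⁴ m³/s².
r_p = 6371 + 379.7 = 6750.7 km = 6.7507×10⁶ m.
r_a = 6371 + 21040 = 27411 km = 2.7411×10⁷ m.
Semi-major axis a = (r_p + r_a)/2 = 17081 km = 1.708×10⁷ m.
Vis-viva: v² = μ(2/r − 1/a) = 3.986×10¹⁴ × (2.963×10⁻⁷ − 5.855×10⁻⁸) = 9.475×10⁷ m²/s².
v = 9734 m/s = 9.734 km/s.

v ≈ 9.734 km/s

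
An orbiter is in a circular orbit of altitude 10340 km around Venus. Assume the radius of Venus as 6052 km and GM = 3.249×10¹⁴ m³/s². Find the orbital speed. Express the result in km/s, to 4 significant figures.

v ≈ 4.452 km/s

r = 6052 + 10340 = 16392 km = 1.6392×10⁷ m.
For a circular orbit v = √(μ/r) = √(3.249×10¹⁴ / 1.639×10⁷) = √(1.982×10⁷) = 4452 m/s.
That is 4.452 km/s.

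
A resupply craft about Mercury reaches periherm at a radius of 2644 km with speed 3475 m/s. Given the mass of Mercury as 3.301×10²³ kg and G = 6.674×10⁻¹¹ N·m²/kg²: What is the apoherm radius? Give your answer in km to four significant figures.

μ = GM = 6.674×10⁻¹¹ × 3.301×10²³ = 2.203×10¹³ m³/s².
r_p = 2.644×10⁶ m.
Specific energy ε = v²/2 − μ/r = -2.295×10⁶ J/kg, so a = −μ/(2ε) = 4.801×10⁶ m.
The apsides satisfy r_p + r_a = 2a, so the apoherm radius is 2a − r_p = 6.957×10⁶ m = 6957.2 km.

apoherm radius ≈ 6957 km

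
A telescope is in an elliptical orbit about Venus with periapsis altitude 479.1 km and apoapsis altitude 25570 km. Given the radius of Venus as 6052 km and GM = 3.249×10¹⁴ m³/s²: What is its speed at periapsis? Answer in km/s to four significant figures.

r_p = 6052 + 479.1 = 6531.1 km = 6.5311×10⁶ m.
r_a = 6052 + 25570 = 31622 km = 3.1622×10⁷ m.
Semi-major axis a = (r_p + r_a)/2 = 19077 km = 1.908×10⁷ m.
Vis-viva: v² = μ(2/r − 1/a) = 3.249×10¹⁴ × (3.062×10⁻⁷ − 5.242×10⁻⁸) = 8.246×10⁷ m²/s².
v = 9081 m/s = 9.081 km/s.

v ≈ 9.081 km/s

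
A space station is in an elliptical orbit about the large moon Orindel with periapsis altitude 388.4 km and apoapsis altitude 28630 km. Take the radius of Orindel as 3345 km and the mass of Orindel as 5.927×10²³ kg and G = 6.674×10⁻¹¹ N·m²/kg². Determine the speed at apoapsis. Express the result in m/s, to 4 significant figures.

μ = GM = 6.674×10⁻¹¹ × 5.927×10²³ = 3.956×10¹³ m³/s².
r_p = 3345 + 388.4 = 3733.4 km = 3.7334×10⁶ m.
r_a = 3345 + 28630 = 31975 km = 3.1975×10⁷ m.
Semi-major axis a = (r_p + r_a)/2 = 17854 km = 1.785×10⁷ m.
Vis-viva: v² = μ(2/r − 1/a) = 3.956×10¹³ × (6.255×10⁻⁸ − 5.601×10⁻⁸) = 2.587×10⁵ m²/s².
v = 508.6 m/s.

v ≈ 508.6 m/s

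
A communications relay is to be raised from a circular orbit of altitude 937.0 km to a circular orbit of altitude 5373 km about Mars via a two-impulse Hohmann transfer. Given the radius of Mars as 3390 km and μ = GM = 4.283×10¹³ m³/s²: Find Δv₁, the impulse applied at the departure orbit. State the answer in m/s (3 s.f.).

r₁ = 3390 + 937.0 = 4327.0 km = 4.3270×10⁶ m.
r₂ = 3390 + 5373 = 8763.0 km = 8.7630×10⁶ m.
Transfer ellipse a_t = (r₁ + r₂)/2 = 6.545×10⁶ m.
At r₁: circular v_c1 = √(μ/r₁) = 3146 m/s; transfer-periapsis v_p = √[μ(2/r₁ − 1/a_t)] = 3640 m/s.
Δv₁ = v_p − v_c1 = 494.3 m/s.

Δv ≈ 494 m/s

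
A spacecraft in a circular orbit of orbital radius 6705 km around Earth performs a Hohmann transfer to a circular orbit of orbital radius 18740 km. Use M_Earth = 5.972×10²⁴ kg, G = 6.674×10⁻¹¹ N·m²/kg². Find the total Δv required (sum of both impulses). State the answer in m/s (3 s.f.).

Δv_total ≈ 2910 m/s

μ = GM = 6.674×10⁻¹¹ × 5.972×10²⁴ = 3.986×10¹⁴ m³/s².
r₁ = 6705 km = 6.705×10⁶ m.
r₂ = 18740 km = 1.874×10⁷ m.
Transfer ellipse a_t = (r₁ + r₂)/2 = 1.272×10⁷ m.
At r₁: circular v_c1 = √(μ/r₁) = 7710 m/s; transfer-perigee v_p = √[μ(2/r₁ − 1/a_t)] = 9357 m/s.
Δv₁ = v_p − v_c1 = 1647 m/s.
At r₂: circular v_c2 = √(μ/r₂) = 4612 m/s; transfer-apogee v_a = √[μ(2/r₂ − 1/a_t)] = 3348 m/s.
Δv₂ = v_c2 − v_a = 1264 m/s.
Total Δv = Δv₁ + Δv₂ = 2911 m/s.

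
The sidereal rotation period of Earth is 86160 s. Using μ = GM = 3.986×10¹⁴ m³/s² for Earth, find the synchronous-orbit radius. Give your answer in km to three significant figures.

A synchronous orbit has period T, so by Kepler's third law a = (μT²/4π²)^(1/3).
μT²/4π² = 3.986×10¹⁴ × (8.616×10⁴)² / 39.48 = 7.495×10²² m³.
a = 4.216×10⁷ m = 42163 km.

r_sync ≈ 42200 km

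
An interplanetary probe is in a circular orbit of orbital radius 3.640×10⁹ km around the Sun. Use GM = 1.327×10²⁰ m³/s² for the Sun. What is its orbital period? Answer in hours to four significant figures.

T ≈ 1052000 hours

r = 3.640×10⁹ km = 3.640×10¹² m.
Kepler's third law: T = 2π√(r³/μ) = 2π√((3.640×10¹²)³ / 1.327×10²⁰).
r³/μ = 3.634×10¹⁷ s², so T = 2π × 6.029×10⁸ = 3.788×10⁹ s.
Converting: 3.788×10⁹ s ÷ 3600 = 1.052×10⁶ hours.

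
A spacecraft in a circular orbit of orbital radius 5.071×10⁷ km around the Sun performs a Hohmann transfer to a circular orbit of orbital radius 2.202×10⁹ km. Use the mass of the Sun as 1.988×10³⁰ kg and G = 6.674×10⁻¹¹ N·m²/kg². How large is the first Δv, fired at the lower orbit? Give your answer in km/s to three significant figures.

μ = GM = 6.674×10⁻¹¹ × 1.988×10³⁰ = 1.327×10²⁰ m³/s².
r₁ = 5.071×10⁷ km = 5.071×10¹⁰ m.
r₂ = 2.202×10⁹ km = 2.202×10¹² m.
Transfer ellipse a_t = (r₁ + r₂)/2 = 1.126×10¹² m.
At r₁: circular v_c1 = √(μ/r₁) = 51150 m/s; transfer-perihelion v_p = √[μ(2/r₁ − 1/a_t)] = 71520 m/s.
Δv₁ = v_p − v_c1 = 20370 m/s.
= 20.37 km/s.

Δv ≈ 20.4 km/s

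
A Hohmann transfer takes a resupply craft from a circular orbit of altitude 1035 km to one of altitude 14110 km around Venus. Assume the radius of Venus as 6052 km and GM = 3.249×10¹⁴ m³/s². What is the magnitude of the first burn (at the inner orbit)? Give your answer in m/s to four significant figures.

Δv ≈ 1466 m/s

r₁ = 6052 + 1035 = 7087.0 km = 7.0870×10⁶ m.
r₂ = 6052 + 14110 = 20162 km = 2.0162×10⁷ m.
Transfer ellipse a_t = (r₁ + r₂)/2 = 1.362×10⁷ m.
At r₁: circular v_c1 = √(μ/r₁) = 6771 m/s; transfer-periapsis v_p = √[μ(2/r₁ − 1/a_t)] = 8237 m/s.
Δv₁ = v_p − v_c1 = 1466 m/s.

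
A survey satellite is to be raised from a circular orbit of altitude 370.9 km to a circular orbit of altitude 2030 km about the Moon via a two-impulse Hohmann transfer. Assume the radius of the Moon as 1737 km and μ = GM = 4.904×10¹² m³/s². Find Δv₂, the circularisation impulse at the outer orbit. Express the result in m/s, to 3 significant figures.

r₁ = 1737 + 370.9 = 2107.9 km = 2.1079×10⁶ m.
r₂ = 1737 + 2030 = 3767.0 km = 3.7670×10⁶ m.
Transfer ellipse a_t = (r₁ + r₂)/2 = 2.937×10⁶ m.
At r₁: circular v_c1 = √(μ/r₁) = 1525 m/s; transfer-perilune v_p = √[μ(2/r₁ − 1/a_t)] = 1727 m/s.
At r₂: circular v_c2 = √(μ/r₂) = 1141 m/s; transfer-apolune v_a = √[μ(2/r₂ − 1/a_t)] = 966.5 m/s.
Δv₂ = v_c2 − v_a = 174.4 m/s.

Δv ≈ 174 m/s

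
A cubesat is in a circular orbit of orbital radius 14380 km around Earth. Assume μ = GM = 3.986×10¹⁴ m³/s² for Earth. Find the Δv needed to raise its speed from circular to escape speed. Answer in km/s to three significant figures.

r = 14380 km = 1.438×10⁷ m.
Circular speed v_c = √(μ/r) = 5265 m/s.
Escape speed v_esc = √(2μ/r) = √2 × v_c = 7446 m/s.
Δv = v_esc − v_c = 2181 m/s = 2.181 km/s.

Δv ≈ 2.18 km/s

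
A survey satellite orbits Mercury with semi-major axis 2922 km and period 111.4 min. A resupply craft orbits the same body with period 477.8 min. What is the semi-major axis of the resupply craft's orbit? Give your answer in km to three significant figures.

a₂ ≈ 7710 km

Kepler's third law: a³ ∝ T², so a₂ = a₁ (T₂/T₁)^(2/3).
T₂/T₁ = 4.289, (T₂/T₁)^(2/3) = 2.640.
a₂ = 2922 × 2.640 = 7714 km.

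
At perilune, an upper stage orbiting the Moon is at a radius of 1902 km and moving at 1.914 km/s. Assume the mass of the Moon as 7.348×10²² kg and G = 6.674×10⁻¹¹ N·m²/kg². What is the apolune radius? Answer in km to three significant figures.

apolune radius ≈ 4670 km

μ = GM = 6.674×10⁻¹¹ × 7.348×10²² = 4.904×10¹² m³/s².
r_p = 1.902×10⁶ m.
Specific energy ε = v²/2 − μ/r = -7.467×10⁵ J/kg, so a = −μ/(2ε) = 3.284×10⁶ m.
The apsides satisfy r_p + r_a = 2a, so the apolune radius is 2a − r_p = 4.666×10⁶ m = 4665.9 km.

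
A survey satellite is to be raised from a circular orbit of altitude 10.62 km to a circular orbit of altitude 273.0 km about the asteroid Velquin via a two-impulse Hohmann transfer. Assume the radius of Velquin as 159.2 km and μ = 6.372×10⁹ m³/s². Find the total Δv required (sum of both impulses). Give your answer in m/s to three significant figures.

r₁ = 159.2 + 10.62 = 169.82 km = 1.6982×10⁵ m.
r₂ = 159.2 + 273.0 = 432.20 km = 4.3220×10⁵ m.
Transfer ellipse a_t = (r₁ + r₂)/2 = 3.010×10⁵ m.
At r₁: circular v_c1 = √(μ/r₁) = 193.7 m/s; transfer-periapsis v_p = √[μ(2/r₁ − 1/a_t)] = 232.1 m/s.
Δv₁ = v_p − v_c1 = 38.40 m/s.
At r₂: circular v_c2 = √(μ/r₂) = 121.4 m/s; transfer-apoapsis v_a = √[μ(2/r₂ − 1/a_t)] = 91.20 m/s.
Δv₂ = v_c2 − v_a = 30.22 m/s.
Total Δv = Δv₁ + Δv₂ = 68.63 m/s.

Δv_total ≈ 68.6 m/s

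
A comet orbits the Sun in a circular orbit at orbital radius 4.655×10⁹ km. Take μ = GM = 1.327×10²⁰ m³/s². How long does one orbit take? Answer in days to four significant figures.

T ≈ 63400 days

r = 4.655×10⁹ km = 4.655×10¹² m.
Kepler's third law: T = 2π√(r³/μ) = 2π√((4.655×10¹²)³ / 1.327×10²⁰).
r³/μ = 7.601×10¹⁷ s², so T = 2π × 8.719×10⁸ = 5.478×10⁹ s.
Converting: 5.478×10⁹ s ÷ 86400 = 63400 days.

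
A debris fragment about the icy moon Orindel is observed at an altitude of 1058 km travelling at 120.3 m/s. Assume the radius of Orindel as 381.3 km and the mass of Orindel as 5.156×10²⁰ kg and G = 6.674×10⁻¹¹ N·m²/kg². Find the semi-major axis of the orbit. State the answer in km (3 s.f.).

μ = GM = 6.674×10⁻¹¹ × 5.156×10²⁰ = 3.441×10¹⁰ m³/s².
r = 381.3 + 1058 = 1439.3 km = 1.439×10⁶ m.
Vis-viva rearranged: 1/a = 2/r − v²/μ = 1.390×10⁻⁶ − 4.206×10⁻⁷ = 9.690×10⁻⁷ m⁻¹.
a = 1.032×10⁶ m = 1032.0 km.

a ≈ 1030 km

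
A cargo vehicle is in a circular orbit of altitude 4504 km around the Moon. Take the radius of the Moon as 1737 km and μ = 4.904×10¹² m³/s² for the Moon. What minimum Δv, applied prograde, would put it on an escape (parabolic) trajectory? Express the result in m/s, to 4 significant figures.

r = 1737 + 4504 = 6241.0 km = 6.2410×10⁶ m.
Circular speed v_c = √(μ/r) = 886.4 m/s.
Escape speed v_esc = √(2μ/r) = √2 × v_c = 1254 m/s.
Δv = v_esc − v_c = 367.2 m/s.

Δv ≈ 367.2 m/s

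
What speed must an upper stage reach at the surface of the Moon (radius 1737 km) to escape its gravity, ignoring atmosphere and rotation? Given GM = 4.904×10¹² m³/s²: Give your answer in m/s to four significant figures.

r = R = 1.737×10⁶ m.
Escape speed v_esc = √(2μ/r) = √(2 × 4.904×10¹² / 1.737×10⁶) = √(5.647×10⁶) = 2376 m/s.

v_esc ≈ 2376 m/s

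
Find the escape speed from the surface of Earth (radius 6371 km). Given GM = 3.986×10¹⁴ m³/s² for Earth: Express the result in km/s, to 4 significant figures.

r = R = 6.371×10⁶ m.
Escape speed v_esc = √(2μ/r) = √(2 × 3.986×10¹⁴ / 6.371×10⁶) = √(1.251×10⁸) = 11190 m/s.
= 11.19 km/s.

v_esc ≈ 11.19 km/s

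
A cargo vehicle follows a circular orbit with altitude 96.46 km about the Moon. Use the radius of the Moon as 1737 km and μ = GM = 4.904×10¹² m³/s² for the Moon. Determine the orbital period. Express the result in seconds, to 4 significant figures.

T ≈ 7044 seconds

r = 1737 + 96.46 = 1833.5 km = 1.8335×10⁶ m.
Kepler's third law: T = 2π√(r³/μ) = 2π√((1.833×10⁶)³ / 4.904×10¹²).
r³/μ = 1.257×10⁶ s², so T = 2π × 1.121×10³ = 7.044×10³ s.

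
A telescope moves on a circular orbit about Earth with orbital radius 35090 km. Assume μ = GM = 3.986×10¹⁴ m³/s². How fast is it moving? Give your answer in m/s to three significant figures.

r = 35090 km = 3.509×10⁷ m.
For a circular orbit v = √(μ/r) = √(3.986×10¹⁴ / 3.509×10⁷) = √(1.136×10⁷) = 3370 m/s.

v ≈ 3370 m/s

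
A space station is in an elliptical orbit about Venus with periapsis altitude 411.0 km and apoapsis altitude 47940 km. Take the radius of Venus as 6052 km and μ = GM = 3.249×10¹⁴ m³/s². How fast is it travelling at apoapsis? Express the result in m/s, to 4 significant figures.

r_p = 6052 + 411.0 = 6463.0 km = 6.4630×10⁶ m.
r_a = 6052 + 47940 = 53992 km = 5.3992×10⁷ m.
Semi-major axis a = (r_p + r_a)/2 = 30228 km = 3.023×10⁷ m.
Vis-viva: v² = μ(2/r − 1/a) = 3.249×10¹⁴ × (3.704×10⁻⁸ − 3.308×10⁻⁸) = 1.287×10⁶ m²/s².
v = 1134 m/s.

v ≈ 1134 m/s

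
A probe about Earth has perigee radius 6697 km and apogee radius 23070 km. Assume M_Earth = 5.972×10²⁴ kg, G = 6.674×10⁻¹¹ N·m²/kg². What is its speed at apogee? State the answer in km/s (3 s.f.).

μ = GM = 6.674×10⁻¹¹ × 5.972×10²⁴ = 3.986×10¹⁴ m³/s².
Semi-major axis a = (r_p + r_a)/2 = 14884 km = 1.488×10⁷ m.
Vis-viva: v² = μ(2/r − 1/a) = 3.986×10¹⁴ × (8.669×10⁻⁸ − 6.719×10⁻⁸) = 7.774×10⁶ m²/s².
v = 2788 m/s = 2.788 km/s.

v ≈ 2.79 km/s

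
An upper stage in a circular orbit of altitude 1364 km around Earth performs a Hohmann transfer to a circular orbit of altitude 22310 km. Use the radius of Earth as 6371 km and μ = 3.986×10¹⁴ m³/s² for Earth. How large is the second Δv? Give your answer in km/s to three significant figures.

r₁ = 6371 + 1364 = 7735.0 km = 7.7350×10⁶ m.
r₂ = 6371 + 22310 = 28681 km = 2.8681×10⁷ m.
Transfer ellipse a_t = (r₁ + r₂)/2 = 1.821×10⁷ m.
At r₁: circular v_c1 = √(μ/r₁) = 7179 m/s; transfer-perigee v_p = √[μ(2/r₁ − 1/a_t)] = 9010 m/s.
At r₂: circular v_c2 = √(μ/r₂) = 3728 m/s; transfer-apogee v_a = √[μ(2/r₂ − 1/a_t)] = 2430 m/s.
Δv₂ = v_c2 − v_a = 1298 m/s.
= 1.298 km/s.

Δv ≈ 1.30 km/s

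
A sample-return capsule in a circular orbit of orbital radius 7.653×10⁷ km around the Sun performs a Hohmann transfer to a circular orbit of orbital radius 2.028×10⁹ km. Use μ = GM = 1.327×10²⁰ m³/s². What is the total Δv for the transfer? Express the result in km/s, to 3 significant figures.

Δv_total ≈ 22.1 km/s

r₁ = 7.653×10⁷ km = 7.653×10¹⁰ m.
r₂ = 2.028×10⁹ km = 2.028×10¹² m.
Transfer ellipse a_t = (r₁ + r₂)/2 = 1.052×10¹² m.
At r₁: circular v_c1 = √(μ/r₁) = 41640 m/s; transfer-perihelion v_p = √[μ(2/r₁ − 1/a_t)] = 57810 m/s.
Δv₁ = v_p − v_c1 = 16170 m/s.
At r₂: circular v_c2 = √(μ/r₂) = 8089 m/s; transfer-aphelion v_a = √[μ(2/r₂ − 1/a_t)] = 2181 m/s.
Δv₂ = v_c2 − v_a = 5908 m/s.
Total Δv = Δv₁ + Δv₂ = 22080 m/s = 22.08 km/s.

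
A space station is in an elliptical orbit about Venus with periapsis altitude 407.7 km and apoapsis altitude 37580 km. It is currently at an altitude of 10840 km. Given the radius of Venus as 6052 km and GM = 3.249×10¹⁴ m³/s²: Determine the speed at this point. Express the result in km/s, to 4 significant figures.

r_p = 6052 + 407.7 = 6459.7 km = 6.4597×10⁶ m.
r_a = 6052 + 37580 = 43632 km = 4.3632×10⁷ m.
r = 6052 + 10840 = 16892 km = 1.689×10⁷ m.
Semi-major axis a = (r_p + r_a)/2 = 25046 km = 2.505×10⁷ m.
Vis-viva: v² = μ(2/r − 1/a) = 3.249×10¹⁴ × (1.184×10⁻⁷ − 3.993×10⁻⁸) = 2.550×10⁷ m²/s².
v = 5049 m/s = 5.049 km/s.

v ≈ 5.049 km/s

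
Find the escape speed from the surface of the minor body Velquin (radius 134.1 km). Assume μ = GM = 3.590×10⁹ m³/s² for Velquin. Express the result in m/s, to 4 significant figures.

v_esc ≈ 231.4 m/s

r = R = 1.341×10⁵ m.
Escape speed v_esc = √(2μ/r) = √(2 × 3.590×10⁹ / 1.341×10⁵) = √(5.354×10⁴) = 231.4 m/s.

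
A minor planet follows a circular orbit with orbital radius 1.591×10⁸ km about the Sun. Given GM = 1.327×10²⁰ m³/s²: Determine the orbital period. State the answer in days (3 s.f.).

r = 1.591×10⁸ km = 1.591×10¹¹ m.
Kepler's third law: T = 2π√(r³/μ) = 2π√((1.591×10¹¹)³ / 1.327×10²⁰).
r³/μ = 3.035×10¹³ s², so T = 2π × 5.509×10⁶ = 3.461×10⁷ s.
Converting: 3.461×10⁷ s ÷ 86400 = 400.6 days.

T ≈ 401 days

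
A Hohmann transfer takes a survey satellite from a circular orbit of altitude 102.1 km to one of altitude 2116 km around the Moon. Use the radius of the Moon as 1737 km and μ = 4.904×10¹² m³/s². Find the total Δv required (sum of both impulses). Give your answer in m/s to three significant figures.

Δv_total ≈ 488 m/s

r₁ = 1737 + 102.1 = 1839.1 km = 1.8391×10⁶ m.
r₂ = 1737 + 2116 = 3853.0 km = 3.8530×10⁶ m.
Transfer ellipse a_t = (r₁ + r₂)/2 = 2.846×10⁶ m.
At r₁: circular v_c1 = √(μ/r₁) = 1633 m/s; transfer-perilune v_p = √[μ(2/r₁ − 1/a_t)] = 1900 m/s.
Δv₁ = v_p − v_c1 = 267.0 m/s.
At r₂: circular v_c2 = √(μ/r₂) = 1128 m/s; transfer-apolune v_a = √[μ(2/r₂ − 1/a_t)] = 906.9 m/s.
Δv₂ = v_c2 − v_a = 221.3 m/s.
Total Δv = Δv₁ + Δv₂ = 488.3 m/s.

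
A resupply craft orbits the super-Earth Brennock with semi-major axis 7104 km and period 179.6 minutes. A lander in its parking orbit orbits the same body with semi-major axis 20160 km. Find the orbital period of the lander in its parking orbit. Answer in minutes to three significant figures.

Kepler's third law: T² ∝ a³, so T₂ = T₁ (a₂/a₁)^(3/2).
a₂/a₁ = 2.838, (a₂/a₁)^(3/2) = 4.781.
T₂ = 179.6 × 4.781 = 858.6 minutes.

T₂ ≈ 859 minutes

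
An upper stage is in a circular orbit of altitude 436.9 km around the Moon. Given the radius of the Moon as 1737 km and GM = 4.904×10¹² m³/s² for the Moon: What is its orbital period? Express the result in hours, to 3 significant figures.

T ≈ 2.53 hours

r = 1737 + 436.9 = 2173.9 km = 2.1739×10⁶ m.
Kepler's third law: T = 2π√(r³/μ) = 2π√((2.174×10⁶)³ / 4.904×10¹²).
r³/μ = 2.095×10⁶ s², so T = 2π × 1.447×10³ = 9.094×10³ s.
Converting: 9.094×10³ s ÷ 3600 = 2.526 hours.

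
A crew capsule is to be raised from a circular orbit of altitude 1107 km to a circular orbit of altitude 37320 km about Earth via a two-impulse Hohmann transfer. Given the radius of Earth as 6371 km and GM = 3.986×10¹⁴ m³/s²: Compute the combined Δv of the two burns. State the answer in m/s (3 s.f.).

r₁ = 6371 + 1107 = 7478.0 km = 7.4780×10⁶ m.
r₂ = 6371 + 37320 = 43691 km = 4.3691×10⁷ m.
Transfer ellipse a_t = (r₁ + r₂)/2 = 2.558×10⁷ m.
At r₁: circular v_c1 = √(μ/r₁) = 7301 m/s; transfer-perigee v_p = √[μ(2/r₁ − 1/a_t)] = 9541 m/s.
Δv₁ = v_p − v_c1 = 2240 m/s.
At r₂: circular v_c2 = √(μ/r₂) = 3020 m/s; transfer-apogee v_a = √[μ(2/r₂ − 1/a_t)] = 1633 m/s.
Δv₂ = v_c2 − v_a = 1387 m/s.
Total Δv = Δv₁ + Δv₂ = 3627 m/s.

Δv_total ≈ 3630 m/s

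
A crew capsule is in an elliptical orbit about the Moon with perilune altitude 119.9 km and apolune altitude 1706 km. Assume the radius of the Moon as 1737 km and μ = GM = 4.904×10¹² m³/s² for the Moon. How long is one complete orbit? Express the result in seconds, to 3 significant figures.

T ≈ 12200 seconds

r_p = 1737 + 119.9 = 1856.9 km = 1.8569×10⁶ m.
r_a = 1737 + 1706 = 3443.0 km = 3.4430×10⁶ m.
Semi-major axis a = (r_p + r_a)/2 = (1856.9 + 3443.0)/2 = 2649.9 km = 2.650×10⁶ m.
By Kepler's third law T = 2π√(a³/μ) = 2π × 1.948×10³ = 1.224×10⁴ s.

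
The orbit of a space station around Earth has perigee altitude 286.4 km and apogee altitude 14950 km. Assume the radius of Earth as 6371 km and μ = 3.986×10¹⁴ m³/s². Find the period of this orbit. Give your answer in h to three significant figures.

T ≈ 4.57 h

r_p = 6371 + 286.4 = 6657.4 km = 6.6574×10⁶ m.
r_a = 6371 + 14950 = 21321 km = 2.1321×10⁷ m.
Semi-major axis a = (r_p + r_a)/2 = (6657.4 + 21321)/2 = 13989 km = 1.399×10⁷ m.
By Kepler's third law T = 2π√(a³/μ) = 2π × 2.621×10³ = 1.647×10⁴ s.
= 4.574 h.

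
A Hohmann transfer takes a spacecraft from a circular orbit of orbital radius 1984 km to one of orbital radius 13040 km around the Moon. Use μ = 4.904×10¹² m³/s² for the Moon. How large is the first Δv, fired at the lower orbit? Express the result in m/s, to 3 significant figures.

Δv ≈ 499 m/s

r₁ = 1984 km = 1.984×10⁶ m.
r₂ = 13040 km = 1.304×10⁷ m.
Transfer ellipse a_t = (r₁ + r₂)/2 = 7.512×10⁶ m.
At r₁: circular v_c1 = √(μ/r₁) = 1572 m/s; transfer-perilune v_p = √[μ(2/r₁ − 1/a_t)] = 2071 m/s.
Δv₁ = v_p − v_c1 = 499.2 m/s.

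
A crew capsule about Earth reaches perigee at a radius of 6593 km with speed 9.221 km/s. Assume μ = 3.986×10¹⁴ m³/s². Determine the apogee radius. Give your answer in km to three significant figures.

r_p = 6.593×10⁶ m.
Specific energy ε = v²/2 − μ/r = -1.794×10⁷ J/kg, so a = −μ/(2ε) = 1.111×10⁷ m.
The apsides satisfy r_p + r_a = 2a, so the apogee radius is 2a − r_p = 1.562×10⁷ m = 15620 km.

apogee radius ≈ 15600 km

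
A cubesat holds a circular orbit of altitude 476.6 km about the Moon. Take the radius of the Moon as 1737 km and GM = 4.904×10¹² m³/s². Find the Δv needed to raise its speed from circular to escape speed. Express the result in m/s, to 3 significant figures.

r = 1737 + 476.6 = 2213.6 km = 2.2136×10⁶ m.
Circular speed v_c = √(μ/r) = 1488 m/s.
Escape speed v_esc = √(2μ/r) = √2 × v_c = 2105 m/s.
Δv = v_esc − v_c = 616.5 m/s.

Δv ≈ 617 m/s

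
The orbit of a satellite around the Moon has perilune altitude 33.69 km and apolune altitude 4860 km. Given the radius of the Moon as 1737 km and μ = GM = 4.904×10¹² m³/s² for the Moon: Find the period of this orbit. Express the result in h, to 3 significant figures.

T ≈ 6.74 h

r_p = 1737 + 33.69 = 1770.7 km = 1.7707×10⁶ m.
r_a = 1737 + 4860 = 6597.0 km = 6.5970×10⁶ m.
Semi-major axis a = (r_p + r_a)/2 = (1770.7 + 6597.0)/2 = 4183.8 km = 4.184×10⁶ m.
By Kepler's third law T = 2π√(a³/μ) = 2π × 3.864×10³ = 2.428×10⁴ s.
= 6.745 h.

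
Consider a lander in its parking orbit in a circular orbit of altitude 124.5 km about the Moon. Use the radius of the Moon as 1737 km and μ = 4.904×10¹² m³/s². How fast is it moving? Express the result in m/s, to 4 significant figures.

v ≈ 1623 m/s

r = 1737 + 124.5 = 1861.5 km = 1.8615×10⁶ m.
For a circular orbit v = √(μ/r) = √(4.904×10¹² / 1.862×10⁶) = √(2.634×10⁶) = 1623 m/s.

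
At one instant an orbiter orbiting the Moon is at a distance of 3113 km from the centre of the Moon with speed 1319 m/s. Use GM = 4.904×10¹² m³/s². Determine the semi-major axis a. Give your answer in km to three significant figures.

a ≈ 3480 km

r = 3.113×10⁶ m.
Vis-viva rearranged: 1/a = 2/r − v²/μ = 6.425×10⁻⁷ − 3.548×10⁻⁷ = 2.877×10⁻⁷ m⁻¹.
a = 3.476×10⁶ m = 3475.8 km.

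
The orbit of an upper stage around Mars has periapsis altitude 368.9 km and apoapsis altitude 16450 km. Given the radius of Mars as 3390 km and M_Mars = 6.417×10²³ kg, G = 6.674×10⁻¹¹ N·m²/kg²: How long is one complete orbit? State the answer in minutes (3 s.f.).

T ≈ 649 minutes

μ = GM = 6.674×10⁻¹¹ × 6.417×10²³ = 4.283×10¹³ m³/s².
r_p = 3390 + 368.9 = 3758.9 km = 3.7589×10⁶ m.
r_a = 3390 + 16450 = 19840 km = 1.9840×10⁷ m.
Semi-major axis a = (r_p + r_a)/2 = (3758.9 + 19840)/2 = 11799 km = 1.180×10⁷ m.
By Kepler's third law T = 2π√(a³/μ) = 2π × 6.193×10³ = 3.891×10⁴ s.
= 648.6 minutes.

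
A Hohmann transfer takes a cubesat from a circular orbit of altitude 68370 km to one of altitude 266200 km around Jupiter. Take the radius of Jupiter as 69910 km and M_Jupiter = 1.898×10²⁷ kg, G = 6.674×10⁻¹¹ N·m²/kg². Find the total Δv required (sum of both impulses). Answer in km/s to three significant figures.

Δv_total ≈ 10.4 km/s

μ = GM = 6.674×10⁻¹¹ × 1.898×10²⁷ = 1.267×10¹⁷ m³/s².
r₁ = 69910 + 68370 = 138280 km = 1.3828×10⁸ m.
r₂ = 69910 + 266200 = 336110 km = 3.3611×10⁸ m.
Transfer ellipse a_t = (r₁ + r₂)/2 = 2.372×10⁸ m.
At r₁: circular v_c1 = √(μ/r₁) = 30270 m/s; transfer-perijove v_p = √[μ(2/r₁ − 1/a_t)] = 36030 m/s.
Δv₁ = v_p − v_c1 = 5762 m/s.
At r₂: circular v_c2 = √(μ/r₂) = 19410 m/s; transfer-apojove v_a = √[μ(2/r₂ − 1/a_t)] = 14820 m/s.
Δv₂ = v_c2 − v_a = 4591 m/s.
Total Δv = Δv₁ + Δv₂ = 10350 m/s = 10.35 km/s.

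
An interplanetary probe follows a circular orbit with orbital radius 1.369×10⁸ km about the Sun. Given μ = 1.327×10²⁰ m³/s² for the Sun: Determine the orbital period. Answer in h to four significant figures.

r = 1.369×10⁸ km = 1.369×10¹¹ m.
Kepler's third law: T = 2π√(r³/μ) = 2π√((1.369×10¹¹)³ / 1.327×10²⁰).
r³/μ = 1.933×10¹³ s², so T = 2π × 4.397×10⁶ = 2.763×10⁷ s.
Converting: 2.763×10⁷ s ÷ 3600 = 7674 h.

T ≈ 7674 h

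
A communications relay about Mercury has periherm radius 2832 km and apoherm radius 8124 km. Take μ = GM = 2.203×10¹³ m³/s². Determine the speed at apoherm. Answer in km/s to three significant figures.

v ≈ 1.18 km/s

Semi-major axis a = (r_p + r_a)/2 = 5478.0 km = 5.478×10⁶ m.
Vis-viva: v² = μ(2/r − 1/a) = 2.203×10¹³ × (2.462×10⁻⁷ − 1.825×10⁻⁷) = 1.402×10⁶ m²/s².
v = 1184 m/s = 1.184 km/s.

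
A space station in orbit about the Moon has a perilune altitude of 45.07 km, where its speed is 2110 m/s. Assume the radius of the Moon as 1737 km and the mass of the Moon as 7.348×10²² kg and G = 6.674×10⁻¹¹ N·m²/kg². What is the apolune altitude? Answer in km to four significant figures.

μ = GM = 6.674×10⁻¹¹ × 7.348×10²² = 4.904×10¹² m³/s².
r_p = 1737 + 45.07 = 1782.1 km = 1.782×10⁶ m.
Specific energy ε = v²/2 − μ/r = -5.258×10⁵ J/kg, so a = −μ/(2ε) = 4.663×10⁶ m.
The apsides satisfy r_p + r_a = 2a, so the apolune radius is 2a − r_p = 7.544×10⁶ m = 7544.1 km.
Apolune altitude = 7544.1 − 1737 = 5807.1 km.

apolune altitude ≈ 5807 km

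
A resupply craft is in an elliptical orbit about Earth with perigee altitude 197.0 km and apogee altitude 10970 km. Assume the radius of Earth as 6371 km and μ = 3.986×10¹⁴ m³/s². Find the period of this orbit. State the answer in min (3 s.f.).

T ≈ 217 min

r_p = 6371 + 197.0 = 6568.0 km = 6.5680×10⁶ m.
r_a = 6371 + 10970 = 17341 km = 1.7341×10⁷ m.
Semi-major axis a = (r_p + r_a)/2 = (6568.0 + 17341)/2 = 11954 km = 1.195×10⁷ m.
By Kepler's third law T = 2π√(a³/μ) = 2π × 2.070×10³ = 1.301×10⁴ s.
= 216.8 min.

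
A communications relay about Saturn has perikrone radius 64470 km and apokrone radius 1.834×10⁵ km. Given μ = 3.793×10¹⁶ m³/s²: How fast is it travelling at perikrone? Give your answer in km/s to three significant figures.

Semi-major axis a = (r_p + r_a)/2 = 1.2394×10⁵ km = 1.239×10⁸ m.
Vis-viva: v² = μ(2/r − 1/a) = 3.793×10¹⁶ × (3.102×10⁻⁸ − 8.069×10⁻⁹) = 8.706×10⁸ m²/s².
v = 29510 m/s = 29.51 km/s.

v ≈ 29.5 km/s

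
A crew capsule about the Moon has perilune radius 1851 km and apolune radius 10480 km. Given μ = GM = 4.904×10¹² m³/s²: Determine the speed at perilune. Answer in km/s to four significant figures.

v ≈ 2.122 km/s

Semi-major axis a = (r_p + r_a)/2 = 6165.5 km = 6.166×10⁶ m.
Vis-viva: v² = μ(2/r − 1/a) = 4.904×10¹² × (1.080×10⁻⁶ − 1.622×10⁻⁷) = 4.503×10⁶ m²/s².
v = 2122 m/s = 2.122 km/s.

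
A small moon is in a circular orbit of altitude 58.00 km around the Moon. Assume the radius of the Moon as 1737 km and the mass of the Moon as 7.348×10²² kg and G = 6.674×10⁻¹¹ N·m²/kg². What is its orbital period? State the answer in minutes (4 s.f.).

T ≈ 113.7 minutes

μ = GM = 6.674×10⁻¹¹ × 7.348×10²² = 4.904×10¹² m³/s².
r = 1737 + 58.00 = 1795.0 km = 1.7950×10⁶ m.
Kepler's third law: T = 2π√(r³/μ) = 2π√((1.795×10⁶)³ / 4.904×10¹²).
r³/μ = 1.179×10⁶ s², so T = 2π × 1.086×10³ = 6.823×10³ s.
Converting: 6.823×10³ s ÷ 60.00 = 113.7 minutes.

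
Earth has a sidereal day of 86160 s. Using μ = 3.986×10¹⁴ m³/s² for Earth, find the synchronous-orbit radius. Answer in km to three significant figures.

r_sync ≈ 42200 km

A synchronous orbit has period T, so by Kepler's third law a = (μT²/4π²)^(1/3).
μT²/4π² = 3.986×10¹⁴ × (8.616×10⁴)² / 39.48 = 7.495×10²² m³.
a = 4.216×10⁷ m = 42163 km.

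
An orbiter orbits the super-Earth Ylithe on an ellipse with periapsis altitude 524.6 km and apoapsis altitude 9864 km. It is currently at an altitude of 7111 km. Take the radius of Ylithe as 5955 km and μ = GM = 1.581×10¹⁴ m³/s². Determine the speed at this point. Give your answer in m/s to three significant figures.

r_p = 5955 + 524.6 = 6479.6 km = 6.4796×10⁶ m.
r_a = 5955 + 9864 = 15819 km = 1.5819×10⁷ m.
r = 5955 + 7111 = 13066 km = 1.307×10⁷ m.
Semi-major axis a = (r_p + r_a)/2 = 11149 km = 1.115×10⁷ m.
Vis-viva: v² = μ(2/r − 1/a) = 1.581×10¹⁴ × (1.531×10⁻⁷ − 8.969×10⁻⁸) = 1.002×10⁷ m²/s².
v = 3165 m/s.

v ≈ 3170 m/s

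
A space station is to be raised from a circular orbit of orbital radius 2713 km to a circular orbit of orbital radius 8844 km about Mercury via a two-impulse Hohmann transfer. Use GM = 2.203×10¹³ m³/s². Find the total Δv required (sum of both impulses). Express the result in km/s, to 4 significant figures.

Δv_total ≈ 1.173 km/s

r₁ = 2713 km = 2.713×10⁶ m.
r₂ = 8844 km = 8.844×10⁶ m.
Transfer ellipse a_t = (r₁ + r₂)/2 = 5.778×10⁶ m.
At r₁: circular v_c1 = √(μ/r₁) = 2850 m/s; transfer-periherm v_p = √[μ(2/r₁ − 1/a_t)] = 3525 m/s.
Δv₁ = v_p − v_c1 = 675.7 m/s.
At r₂: circular v_c2 = √(μ/r₂) = 1578 m/s; transfer-apoherm v_a = √[μ(2/r₂ − 1/a_t)] = 1081 m/s.
Δv₂ = v_c2 − v_a = 496.8 m/s.
Total Δv = Δv₁ + Δv₂ = 1173 m/s = 1.173 km/s.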